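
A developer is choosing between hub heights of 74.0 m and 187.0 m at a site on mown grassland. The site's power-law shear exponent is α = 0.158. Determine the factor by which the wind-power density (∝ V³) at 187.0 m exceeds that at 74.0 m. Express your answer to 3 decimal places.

1.552

Speed ratio: V_B/V_A = (z_B/z_A)^α = (187.0/74.0)^0.158 = (2.5270)^0.158 = 1.15774
Power-density ratio: P_B/P_A = (V_B/V_A)³ = (1.15774)³ = 1.55180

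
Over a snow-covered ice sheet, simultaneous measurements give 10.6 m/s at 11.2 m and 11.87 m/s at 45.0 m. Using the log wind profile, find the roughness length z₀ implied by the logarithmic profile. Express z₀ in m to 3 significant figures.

Log law: V(z) ∝ ln(z/z₀). With r = V₁/V₂ = 10.6/11.87 = 0.89301,
r · ln(z₂/z₀) = ln(z₁/z₀) ⇒ ln z₀ = (ln z₁ − r·ln z₂)/(1 − r)
ln z₀ = (2.41591 − 0.89301×3.80666) / 0.10699 = -9.1919
z₀ = exp(-9.1919) = 0.0001019 m

z₀ ≈ 0.000102 m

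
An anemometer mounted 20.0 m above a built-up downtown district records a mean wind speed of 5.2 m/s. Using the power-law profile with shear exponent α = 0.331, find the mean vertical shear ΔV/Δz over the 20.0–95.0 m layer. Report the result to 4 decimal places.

0.0468 m/s/m

Power law: V₂ = V₁ · (z₂/z₁)^α = 5.2 × (4.7500)^0.331 = 8.7094 m/s
ΔV/Δz = (8.7094 − 5.2)/(95.0 − 20.0) = 3.5094/75.0000 = 0.04679 m/s/m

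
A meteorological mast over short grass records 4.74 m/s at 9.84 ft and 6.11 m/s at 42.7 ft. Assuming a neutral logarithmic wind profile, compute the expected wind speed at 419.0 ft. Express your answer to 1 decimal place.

Log law: V ∝ ln(z/z₀). From the pair, with r = V₁/V₂ = 0.77578,
ln z₀ = (ln z₁ − r·ln z₂)/(1 − r) = (2.2865 − 0.77578×3.7542)/0.22422 = -2.7917 → z₀ = 0.06132 ft
V₃ = V₁ · ln(z₃/z₀)/ln(z₁/z₀) = 4.74 × 8.8296/5.0782 = 8.2416 m/s

8.2 m/s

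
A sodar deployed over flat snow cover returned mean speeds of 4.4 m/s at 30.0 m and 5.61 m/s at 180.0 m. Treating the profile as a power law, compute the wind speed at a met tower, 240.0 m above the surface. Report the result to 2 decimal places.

First find α: α = ln(V₂/V₁)/ln(z₂/z₁) = ln(5.61/4.4)/ln(180.0/30.0) = 0.24295/1.79176 = 0.1356
Extrapolate from 180.0 m to 240.0 m: V₃ = 5.61 × (240.0/180.0)^0.1356 = 5.61 × 1.0398 = 5.8332 m/s

5.83 m/s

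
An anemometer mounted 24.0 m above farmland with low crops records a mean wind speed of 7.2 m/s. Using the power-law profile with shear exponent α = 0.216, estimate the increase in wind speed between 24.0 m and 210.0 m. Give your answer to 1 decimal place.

4.3 m/s

Power law: V₂ = V₁ · (z₂/z₁)^α = 7.2 × (8.7500)^0.216 = 11.5029 m/s
ΔV = 11.5029 − 7.2 = 4.3029 m/s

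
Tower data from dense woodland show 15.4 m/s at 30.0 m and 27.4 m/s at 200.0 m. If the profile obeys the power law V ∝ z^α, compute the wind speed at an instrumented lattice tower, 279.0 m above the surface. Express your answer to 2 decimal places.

30.32 m/s

First find α: α = ln(V₂/V₁)/ln(z₂/z₁) = ln(27.4/15.4)/ln(200.0/30.0) = 0.57618/1.89712 = 0.3037
Extrapolate from 200.0 m to 279.0 m: V₃ = 27.4 × (279.0/200.0)^0.3037 = 27.4 × 1.1064 = 30.3151 m/s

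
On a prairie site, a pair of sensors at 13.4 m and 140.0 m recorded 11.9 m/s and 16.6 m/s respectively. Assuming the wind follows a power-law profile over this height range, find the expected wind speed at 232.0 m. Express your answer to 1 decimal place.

17.8 m/s

First find α: α = ln(V₂/V₁)/ln(z₂/z₁) = ln(16.6/11.9)/ln(140.0/13.4) = 0.33286/2.34639 = 0.1419
Extrapolate from 140.0 m to 232.0 m: V₃ = 16.6 × (232.0/140.0)^0.1419 = 16.6 × 1.0743 = 17.8331 m/s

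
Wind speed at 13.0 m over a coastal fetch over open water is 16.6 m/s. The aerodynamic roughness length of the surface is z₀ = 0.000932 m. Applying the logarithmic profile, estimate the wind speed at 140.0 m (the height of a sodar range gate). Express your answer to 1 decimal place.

Log law: V(z) ∝ ln(z/z₀), so V₂/V₁ = ln(z₂/z₀) / ln(z₁/z₀).
ln(140.0/0.000932) = 11.9198, ln(13.0/0.000932) = 9.5431
V₂ = 16.6 × 11.9198/9.5431 = 16.6 × 1.2490 = 20.7342 m/s

20.7 m/s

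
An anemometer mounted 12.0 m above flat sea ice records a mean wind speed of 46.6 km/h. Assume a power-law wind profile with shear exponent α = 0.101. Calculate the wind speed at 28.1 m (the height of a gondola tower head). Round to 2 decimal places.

50.78 km/h

Power-law profile: V₂ = V₁ · (z₂/z₁)^α
V₂ = 46.6 × (28.1/12.0)^0.101 = 46.6 × (2.3417)^0.101
    = 46.6 × 1.0897 = 50.7818 km/h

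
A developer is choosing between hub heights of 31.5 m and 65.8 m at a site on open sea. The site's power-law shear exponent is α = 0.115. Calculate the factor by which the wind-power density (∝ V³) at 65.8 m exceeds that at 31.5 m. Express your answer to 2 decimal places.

1.29

Speed ratio: V_B/V_A = (z_B/z_A)^α = (65.8/31.5)^0.115 = (2.0889)^0.115 = 1.08840
Power-density ratio: P_B/P_A = (V_B/V_A)³ = (1.08840)³ = 1.28935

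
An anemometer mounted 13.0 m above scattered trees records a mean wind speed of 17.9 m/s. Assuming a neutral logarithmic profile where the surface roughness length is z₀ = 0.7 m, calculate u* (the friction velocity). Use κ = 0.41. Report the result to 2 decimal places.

Log law: V(z) = (u*/κ) · ln(z/z₀) ⇒ u* = κ · V / ln(z/z₀)
u* = 0.41 × 17.9 / ln(13.0/0.7) = 0.41 × 17.9 / 2.9216
   = 7.3390 / 2.9216 = 2.5120 m/s

u* ≈ 2.51 m/s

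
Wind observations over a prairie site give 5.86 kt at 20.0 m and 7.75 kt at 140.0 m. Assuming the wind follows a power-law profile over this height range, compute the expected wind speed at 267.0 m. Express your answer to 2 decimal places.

First find α: α = ln(V₂/V₁)/ln(z₂/z₁) = ln(7.75/5.86)/ln(140.0/20.0) = 0.27954/1.94591 = 0.1437
Extrapolate from 140.0 m to 267.0 m: V₃ = 7.75 × (267.0/140.0)^0.1437 = 7.75 × 1.0972 = 8.5032 kt

8.50 kt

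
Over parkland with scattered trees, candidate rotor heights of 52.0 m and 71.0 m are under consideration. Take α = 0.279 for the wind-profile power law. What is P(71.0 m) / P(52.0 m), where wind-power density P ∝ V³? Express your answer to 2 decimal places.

1.30

Speed ratio: V_B/V_A = (z_B/z_A)^α = (71.0/52.0)^0.279 = (1.3654)^0.279 = 1.09078
Power-density ratio: P_B/P_A = (V_B/V_A)³ = (1.09078)³ = 1.29780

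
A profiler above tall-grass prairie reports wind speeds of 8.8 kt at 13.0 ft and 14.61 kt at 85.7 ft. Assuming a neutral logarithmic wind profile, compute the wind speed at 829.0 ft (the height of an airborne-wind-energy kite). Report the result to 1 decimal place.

Log law: V ∝ ln(z/z₀). From the pair, with r = V₁/V₂ = 0.60233,
ln z₀ = (ln z₁ − r·ln z₂)/(1 − r) = (2.5649 − 0.60233×4.4509)/0.39767 = -0.2915 → z₀ = 0.7471 ft
V₃ = V₁ · ln(z₃/z₀)/ln(z₁/z₀) = 8.8 × 7.0117/2.8564 = 21.6014 kt

21.6 kt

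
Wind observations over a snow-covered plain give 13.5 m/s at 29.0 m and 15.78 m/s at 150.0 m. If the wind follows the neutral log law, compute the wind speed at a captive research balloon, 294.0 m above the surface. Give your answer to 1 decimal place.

16.7 m/s

Log law: V ∝ ln(z/z₀). From the pair, with r = V₁/V₂ = 0.85551,
ln z₀ = (ln z₁ − r·ln z₂)/(1 − r) = (3.3673 − 0.85551×5.0106)/0.14449 = -6.3630 → z₀ = 0.001724 m
V₃ = V₁ · ln(z₃/z₀)/ln(z₁/z₀) = 13.5 × 12.0466/9.7303 = 16.7137 m/s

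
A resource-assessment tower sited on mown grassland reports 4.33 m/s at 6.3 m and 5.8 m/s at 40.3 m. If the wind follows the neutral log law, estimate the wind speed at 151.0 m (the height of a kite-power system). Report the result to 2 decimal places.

6.85 m/s

Log law: V ∝ ln(z/z₀). From the pair, with r = V₁/V₂ = 0.74655,
ln z₀ = (ln z₁ − r·ln z₂)/(1 − r) = (1.8405 − 0.74655×3.6964)/0.25345 = -3.6259 → z₀ = 0.02663 m
V₃ = V₁ · ln(z₃/z₀)/ln(z₁/z₀) = 4.33 × 8.6431/5.4664 = 6.8463 m/s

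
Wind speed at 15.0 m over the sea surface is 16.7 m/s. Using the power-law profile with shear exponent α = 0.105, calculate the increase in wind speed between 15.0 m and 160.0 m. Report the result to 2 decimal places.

4.71 m/s

Power law: V₂ = V₁ · (z₂/z₁)^α = 16.7 × (10.6667)^0.105 = 21.4121 m/s
ΔV = 21.4121 − 16.7 = 4.7121 m/s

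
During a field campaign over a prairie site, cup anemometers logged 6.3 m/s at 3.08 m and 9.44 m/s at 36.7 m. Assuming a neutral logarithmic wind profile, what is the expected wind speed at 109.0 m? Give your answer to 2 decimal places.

10.82 m/s

Log law: V ∝ ln(z/z₀). From the pair, with r = V₁/V₂ = 0.66737,
ln z₀ = (ln z₁ − r·ln z₂)/(1 − r) = (1.1249 − 0.66737×3.6028)/0.33263 = -3.8465 → z₀ = 0.02135 m
V₃ = V₁ · ln(z₃/z₀)/ln(z₁/z₀) = 6.3 × 8.5379/4.9715 = 10.8195 m/s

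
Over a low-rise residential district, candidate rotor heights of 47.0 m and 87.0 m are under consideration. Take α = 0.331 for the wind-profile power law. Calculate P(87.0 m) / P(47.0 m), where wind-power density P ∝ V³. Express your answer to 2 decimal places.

1.84

Speed ratio: V_B/V_A = (z_B/z_A)^α = (87.0/47.0)^0.331 = (1.8511)^0.331 = 1.22607
Power-density ratio: P_B/P_A = (V_B/V_A)³ = (1.22607)³ = 1.84310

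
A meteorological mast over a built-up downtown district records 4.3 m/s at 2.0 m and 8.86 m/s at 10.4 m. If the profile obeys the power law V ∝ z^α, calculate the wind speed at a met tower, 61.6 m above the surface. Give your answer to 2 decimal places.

First find α: α = ln(V₂/V₁)/ln(z₂/z₁) = ln(8.86/4.3)/ln(10.4/2.0) = 0.72293/1.64866 = 0.4385
Extrapolate from 10.4 m to 61.6 m: V₃ = 8.86 × (61.6/10.4)^0.4385 = 8.86 × 2.1815 = 19.3283 m/s

19.33 m/s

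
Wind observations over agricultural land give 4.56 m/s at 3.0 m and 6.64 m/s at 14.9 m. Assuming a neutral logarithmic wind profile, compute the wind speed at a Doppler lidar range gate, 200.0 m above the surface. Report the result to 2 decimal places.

10.01 m/s

Log law: V ∝ ln(z/z₀). From the pair, with r = V₁/V₂ = 0.68675,
ln z₀ = (ln z₁ − r·ln z₂)/(1 − r) = (1.0986 − 0.68675×2.7014)/0.31325 = -2.4151 → z₀ = 0.08936 m
V₃ = V₁ · ln(z₃/z₀)/ln(z₁/z₀) = 4.56 × 7.7134/3.5137 = 10.0103 m/s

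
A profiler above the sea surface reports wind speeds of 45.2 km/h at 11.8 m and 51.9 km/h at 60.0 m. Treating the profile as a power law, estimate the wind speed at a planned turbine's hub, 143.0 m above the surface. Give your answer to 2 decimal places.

First find α: α = ln(V₂/V₁)/ln(z₂/z₁) = ln(51.9/45.2)/ln(60.0/11.8) = 0.13822/1.62625 = 0.0850
Extrapolate from 60.0 m to 143.0 m: V₃ = 51.9 × (143.0/60.0)^0.0850 = 51.9 × 1.0766 = 55.8761 km/h

55.88 km/h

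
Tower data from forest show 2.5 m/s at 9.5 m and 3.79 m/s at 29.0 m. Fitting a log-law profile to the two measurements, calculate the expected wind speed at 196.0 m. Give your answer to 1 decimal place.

Log law: V ∝ ln(z/z₀). From the pair, with r = V₁/V₂ = 0.65963,
ln z₀ = (ln z₁ − r·ln z₂)/(1 − r) = (2.2513 − 0.65963×3.3673)/0.34037 = 0.0885 → z₀ = 1.093 m
V₃ = V₁ · ln(z₃/z₀)/ln(z₁/z₀) = 2.5 × 5.1896/2.1628 = 5.9987 m/s

6.0 m/s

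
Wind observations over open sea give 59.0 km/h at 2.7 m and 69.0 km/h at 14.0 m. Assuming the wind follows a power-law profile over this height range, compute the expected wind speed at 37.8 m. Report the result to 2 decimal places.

First find α: α = ln(V₂/V₁)/ln(z₂/z₁) = ln(69.0/59.0)/ln(14.0/2.7) = 0.15657/1.64581 = 0.0951
Extrapolate from 14.0 m to 37.8 m: V₃ = 69.0 × (37.8/14.0)^0.0951 = 69.0 × 1.0991 = 75.8378 km/h

75.84 km/h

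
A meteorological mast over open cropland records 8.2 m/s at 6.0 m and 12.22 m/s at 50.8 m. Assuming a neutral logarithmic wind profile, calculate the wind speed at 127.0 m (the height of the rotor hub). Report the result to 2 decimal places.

13.94 m/s

Log law: V ∝ ln(z/z₀). From the pair, with r = V₁/V₂ = 0.67103,
ln z₀ = (ln z₁ − r·ln z₂)/(1 − r) = (1.7918 − 0.67103×3.9279)/0.32897 = -2.5655 → z₀ = 0.07688 m
V₃ = V₁ · ln(z₃/z₀)/ln(z₁/z₀) = 8.2 × 7.4097/4.3573 = 13.9444 m/s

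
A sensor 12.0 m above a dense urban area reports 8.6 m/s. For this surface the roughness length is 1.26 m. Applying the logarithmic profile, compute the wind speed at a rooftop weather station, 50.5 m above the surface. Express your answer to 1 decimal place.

14.1 m/s

Log law: V(z) ∝ ln(z/z₀), so V₂/V₁ = ln(z₂/z₀) / ln(z₁/z₀).
ln(50.5/1.26) = 3.6909, ln(12.0/1.26) = 2.2538
V₂ = 8.6 × 3.6909/2.2538 = 8.6 × 1.6376 = 14.0835 m/s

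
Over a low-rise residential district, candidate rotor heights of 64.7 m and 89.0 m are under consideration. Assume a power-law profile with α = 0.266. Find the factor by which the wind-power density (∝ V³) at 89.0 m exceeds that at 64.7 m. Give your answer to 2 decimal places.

1.29

Speed ratio: V_B/V_A = (z_B/z_A)^α = (89.0/64.7)^0.266 = (1.3756)^0.266 = 1.08852
Power-density ratio: P_B/P_A = (V_B/V_A)³ = (1.08852)³ = 1.28977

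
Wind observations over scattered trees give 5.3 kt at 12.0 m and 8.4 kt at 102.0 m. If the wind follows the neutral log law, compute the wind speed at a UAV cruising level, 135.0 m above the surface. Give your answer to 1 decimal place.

Log law: V ∝ ln(z/z₀). From the pair, with r = V₁/V₂ = 0.63095,
ln z₀ = (ln z₁ − r·ln z₂)/(1 − r) = (2.4849 − 0.63095×4.6250)/0.36905 = -1.1739 → z₀ = 0.3092 m
V₃ = V₁ · ln(z₃/z₀)/ln(z₁/z₀) = 5.3 × 6.0792/3.6588 = 8.8060 kt

8.8 kt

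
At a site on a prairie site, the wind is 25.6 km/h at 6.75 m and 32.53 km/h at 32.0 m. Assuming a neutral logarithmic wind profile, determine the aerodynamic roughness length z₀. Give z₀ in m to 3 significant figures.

Log law: V(z) ∝ ln(z/z₀). With r = V₁/V₂ = 25.6/32.53 = 0.78697,
r · ln(z₂/z₀) = ln(z₁/z₀) ⇒ ln z₀ = (ln z₁ − r·ln z₂)/(1 − r)
ln z₀ = (1.90954 − 0.78697×3.46574) / 0.21303 = -3.8392
z₀ = exp(-3.8392) = 0.02151 m

z₀ ≈ 0.0215 m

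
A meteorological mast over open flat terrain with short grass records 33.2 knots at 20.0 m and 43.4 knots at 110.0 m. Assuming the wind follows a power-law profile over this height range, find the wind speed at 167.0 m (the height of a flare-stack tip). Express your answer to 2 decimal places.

46.34 knots

First find α: α = ln(V₂/V₁)/ln(z₂/z₁) = ln(43.4/33.2)/ln(110.0/20.0) = 0.26791/1.70475 = 0.1572
Extrapolate from 110.0 m to 167.0 m: V₃ = 43.4 × (167.0/110.0)^0.1572 = 43.4 × 1.0678 = 46.3432 knots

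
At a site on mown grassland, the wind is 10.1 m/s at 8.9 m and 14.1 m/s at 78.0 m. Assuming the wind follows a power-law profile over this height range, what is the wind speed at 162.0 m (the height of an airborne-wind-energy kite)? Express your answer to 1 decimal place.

First find α: α = ln(V₂/V₁)/ln(z₂/z₁) = ln(14.1/10.1)/ln(78.0/8.9) = 0.33364/2.17066 = 0.1537
Extrapolate from 78.0 m to 162.0 m: V₃ = 14.1 × (162.0/78.0)^0.1537 = 14.1 × 1.1189 = 15.7764 m/s

15.8 m/s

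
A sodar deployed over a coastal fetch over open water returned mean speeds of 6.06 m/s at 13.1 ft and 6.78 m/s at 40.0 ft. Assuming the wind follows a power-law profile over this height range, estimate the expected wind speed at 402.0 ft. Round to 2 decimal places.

First find α: α = ln(V₂/V₁)/ln(z₂/z₁) = ln(6.78/6.06)/ln(40.0/13.1) = 0.11227/1.11627 = 0.1006
Extrapolate from 40.0 ft to 402.0 ft: V₃ = 6.78 × (402.0/40.0)^0.1006 = 6.78 × 1.2612 = 8.5511 m/s

8.55 m/s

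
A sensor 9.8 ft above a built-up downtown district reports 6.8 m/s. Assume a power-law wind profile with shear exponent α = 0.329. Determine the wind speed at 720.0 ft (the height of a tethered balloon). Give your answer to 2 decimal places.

Power-law profile: V₂ = V₁ · (z₂/z₁)^α
V₂ = 6.8 × (720.0/9.8)^0.329 = 6.8 × (73.4694)^0.329
    = 6.8 × 4.1110 = 27.9549 m/s

27.95 m/s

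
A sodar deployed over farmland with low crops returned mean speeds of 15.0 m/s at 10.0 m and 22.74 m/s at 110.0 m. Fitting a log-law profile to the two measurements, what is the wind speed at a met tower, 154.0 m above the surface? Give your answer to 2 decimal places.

Log law: V ∝ ln(z/z₀). From the pair, with r = V₁/V₂ = 0.65963,
ln z₀ = (ln z₁ − r·ln z₂)/(1 − r) = (2.3026 − 0.65963×4.7005)/0.34037 = -2.3445 → z₀ = 0.09590 m
V₃ = V₁ · ln(z₃/z₀)/ln(z₁/z₀) = 15.0 × 7.3815/4.6471 = 23.8261 m/s

23.83 m/s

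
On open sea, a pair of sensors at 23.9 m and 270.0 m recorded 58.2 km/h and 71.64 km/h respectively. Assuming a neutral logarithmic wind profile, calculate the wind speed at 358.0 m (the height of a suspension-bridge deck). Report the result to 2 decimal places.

73.20 km/h

Log law: V ∝ ln(z/z₀). From the pair, with r = V₁/V₂ = 0.81240,
ln z₀ = (ln z₁ − r·ln z₂)/(1 − r) = (3.1739 − 0.81240×5.5984)/0.18760 = -7.3253 → z₀ = 0.0006587 m
V₃ = V₁ · ln(z₃/z₀)/ln(z₁/z₀) = 58.2 × 13.2058/10.4991 = 73.2038 km/h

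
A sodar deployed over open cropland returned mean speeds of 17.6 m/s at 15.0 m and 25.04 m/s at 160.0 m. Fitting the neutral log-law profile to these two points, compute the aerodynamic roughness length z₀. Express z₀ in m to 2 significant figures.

Log law: V(z) ∝ ln(z/z₀). With r = V₁/V₂ = 17.6/25.04 = 0.70288,
r · ln(z₂/z₀) = ln(z₁/z₀) ⇒ ln z₀ = (ln z₁ − r·ln z₂)/(1 − r)
ln z₀ = (2.70805 − 0.70288×5.07517) / 0.29712 = -2.8916
z₀ = exp(-2.8916) = 0.05549 m

z₀ ≈ 0.055 m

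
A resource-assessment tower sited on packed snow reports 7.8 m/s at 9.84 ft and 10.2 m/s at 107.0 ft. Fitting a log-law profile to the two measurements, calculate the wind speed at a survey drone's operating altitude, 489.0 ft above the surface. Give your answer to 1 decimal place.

Log law: V ∝ ln(z/z₀). From the pair, with r = V₁/V₂ = 0.76471,
ln z₀ = (ln z₁ − r·ln z₂)/(1 − r) = (2.2865 − 0.76471×4.6728)/0.23529 = -5.4693 → z₀ = 0.004214 ft
V₃ = V₁ · ln(z₃/z₀)/ln(z₁/z₀) = 7.8 × 11.6616/7.7557 = 11.7282 m/s

11.7 m/s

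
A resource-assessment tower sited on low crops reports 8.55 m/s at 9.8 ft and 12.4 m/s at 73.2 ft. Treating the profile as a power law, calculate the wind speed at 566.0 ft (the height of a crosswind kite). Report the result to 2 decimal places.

First find α: α = ln(V₂/V₁)/ln(z₂/z₁) = ln(12.4/8.55)/ln(73.2/9.8) = 0.37177/2.01081 = 0.1849
Extrapolate from 73.2 ft to 566.0 ft: V₃ = 12.4 × (566.0/73.2)^0.1849 = 12.4 × 1.4596 = 18.0990 m/s

18.10 m/s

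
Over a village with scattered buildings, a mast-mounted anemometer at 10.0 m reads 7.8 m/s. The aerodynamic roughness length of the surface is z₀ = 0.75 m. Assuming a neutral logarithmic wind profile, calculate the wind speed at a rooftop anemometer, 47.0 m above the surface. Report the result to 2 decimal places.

Log law: V(z) ∝ ln(z/z₀), so V₂/V₁ = ln(z₂/z₀) / ln(z₁/z₀).
ln(47.0/0.75) = 4.1378, ln(10.0/0.75) = 2.5903
V₂ = 7.8 × 4.1378/2.5903 = 7.8 × 1.5975 = 12.4601 m/s

12.46 m/s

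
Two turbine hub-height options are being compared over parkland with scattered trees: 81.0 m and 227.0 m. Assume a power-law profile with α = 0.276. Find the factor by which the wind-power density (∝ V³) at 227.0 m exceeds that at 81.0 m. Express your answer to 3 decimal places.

2.347

Speed ratio: V_B/V_A = (z_B/z_A)^α = (227.0/81.0)^0.276 = (2.8025)^0.276 = 1.32899
Power-density ratio: P_B/P_A = (V_B/V_A)³ = (1.32899)³ = 2.34727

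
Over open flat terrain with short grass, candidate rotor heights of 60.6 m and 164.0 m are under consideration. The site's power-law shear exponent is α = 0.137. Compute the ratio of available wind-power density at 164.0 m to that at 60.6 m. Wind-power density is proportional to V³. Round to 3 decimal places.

1.506

Speed ratio: V_B/V_A = (z_B/z_A)^α = (164.0/60.6)^0.137 = (2.7063)^0.137 = 1.14613
Power-density ratio: P_B/P_A = (V_B/V_A)³ = (1.14613)³ = 1.50558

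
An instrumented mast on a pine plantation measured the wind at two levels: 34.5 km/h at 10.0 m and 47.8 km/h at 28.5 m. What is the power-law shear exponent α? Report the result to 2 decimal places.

α ≈ 0.31

Power law: V₂/V₁ = (z₂/z₁)^α ⇒ α = ln(V₂/V₁) / ln(z₂/z₁)
α = ln(47.8/34.5) / ln(28.5/10.0) = ln(1.3855) / ln(2.8500)
  = 0.32607 / 1.04732 = 0.31133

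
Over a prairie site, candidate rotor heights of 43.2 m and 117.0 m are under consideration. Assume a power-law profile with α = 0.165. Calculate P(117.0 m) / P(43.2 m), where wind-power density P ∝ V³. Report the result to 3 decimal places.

1.638

Speed ratio: V_B/V_A = (z_B/z_A)^α = (117.0/43.2)^0.165 = (2.7083)^0.165 = 1.17868
Power-density ratio: P_B/P_A = (V_B/V_A)³ = (1.17868)³ = 1.63752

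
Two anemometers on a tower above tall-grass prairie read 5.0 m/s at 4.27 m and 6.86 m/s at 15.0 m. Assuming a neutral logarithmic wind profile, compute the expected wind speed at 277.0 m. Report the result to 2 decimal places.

11.18 m/s

Log law: V ∝ ln(z/z₀). From the pair, with r = V₁/V₂ = 0.72886,
ln z₀ = (ln z₁ − r·ln z₂)/(1 − r) = (1.4516 − 0.72886×2.7081)/0.27114 = -1.9259 → z₀ = 0.1457 m
V₃ = V₁ · ln(z₃/z₀)/ln(z₁/z₀) = 5.0 × 7.5499/3.3775 = 11.1767 m/s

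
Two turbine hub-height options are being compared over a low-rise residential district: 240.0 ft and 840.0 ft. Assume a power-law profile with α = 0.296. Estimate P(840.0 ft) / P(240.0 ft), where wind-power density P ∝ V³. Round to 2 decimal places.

3.04

Speed ratio: V_B/V_A = (z_B/z_A)^α = (840.0/240.0)^0.296 = (3.5000)^0.296 = 1.44892
Power-density ratio: P_B/P_A = (V_B/V_A)³ = (1.44892)³ = 3.04181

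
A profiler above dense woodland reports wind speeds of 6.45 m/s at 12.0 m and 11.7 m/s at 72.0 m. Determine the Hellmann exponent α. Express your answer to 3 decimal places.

Power law: V₂/V₁ = (z₂/z₁)^α ⇒ α = ln(V₂/V₁) / ln(z₂/z₁)
α = ln(11.7/6.45) / ln(72.0/12.0) = ln(1.8140) / ln(6.0000)
  = 0.59551 / 1.79176 = 0.33236

α ≈ 0.332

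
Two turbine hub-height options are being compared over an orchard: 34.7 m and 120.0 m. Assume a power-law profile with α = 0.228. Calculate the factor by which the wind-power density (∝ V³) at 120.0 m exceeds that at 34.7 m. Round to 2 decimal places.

2.34

Speed ratio: V_B/V_A = (z_B/z_A)^α = (120.0/34.7)^0.228 = (3.4582)^0.228 = 1.32696
Power-density ratio: P_B/P_A = (V_B/V_A)³ = (1.32696)³ = 2.33655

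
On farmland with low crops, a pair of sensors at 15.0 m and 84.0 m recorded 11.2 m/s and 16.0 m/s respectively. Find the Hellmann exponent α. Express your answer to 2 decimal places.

Power law: V₂/V₁ = (z₂/z₁)^α ⇒ α = ln(V₂/V₁) / ln(z₂/z₁)
α = ln(16.0/11.2) / ln(84.0/15.0) = ln(1.4286) / ln(5.6000)
  = 0.35667 / 1.72277 = 0.20704

α ≈ 0.21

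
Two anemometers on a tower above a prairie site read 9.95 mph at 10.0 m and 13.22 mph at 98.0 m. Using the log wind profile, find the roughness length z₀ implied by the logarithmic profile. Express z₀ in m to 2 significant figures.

Log law: V(z) ∝ ln(z/z₀). With r = V₁/V₂ = 9.95/13.22 = 0.75265,
r · ln(z₂/z₀) = ln(z₁/z₀) ⇒ ln z₀ = (ln z₁ − r·ln z₂)/(1 − r)
ln z₀ = (2.30259 − 0.75265×4.58497) / 0.24735 = -4.6423
z₀ = exp(-4.6423) = 0.009636 m

z₀ ≈ 0.0096 m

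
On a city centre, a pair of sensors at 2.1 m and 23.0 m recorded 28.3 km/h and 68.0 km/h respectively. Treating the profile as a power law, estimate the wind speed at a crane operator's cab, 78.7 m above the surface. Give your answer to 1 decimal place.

106.7 km/h

First find α: α = ln(V₂/V₁)/ln(z₂/z₁) = ln(68.0/28.3)/ln(23.0/2.1) = 0.87665/2.39356 = 0.3663
Extrapolate from 23.0 m to 78.7 m: V₃ = 68.0 × (78.7/23.0)^0.3663 = 68.0 × 1.5692 = 106.7034 km/h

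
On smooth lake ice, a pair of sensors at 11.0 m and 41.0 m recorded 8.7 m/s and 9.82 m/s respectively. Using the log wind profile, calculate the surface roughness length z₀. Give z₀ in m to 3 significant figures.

Log law: V(z) ∝ ln(z/z₀). With r = V₁/V₂ = 8.7/9.82 = 0.88595,
r · ln(z₂/z₀) = ln(z₁/z₀) ⇒ ln z₀ = (ln z₁ − r·ln z₂)/(1 − r)
ln z₀ = (2.39790 − 0.88595×3.71357) / 0.11405 = -7.8221
z₀ = exp(-7.8221) = 0.0004008 m

z₀ ≈ 0.000401 m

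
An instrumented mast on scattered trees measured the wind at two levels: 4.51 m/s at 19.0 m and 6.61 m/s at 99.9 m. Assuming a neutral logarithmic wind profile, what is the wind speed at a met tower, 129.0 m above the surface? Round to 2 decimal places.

Log law: V ∝ ln(z/z₀). From the pair, with r = V₁/V₂ = 0.68230,
ln z₀ = (ln z₁ − r·ln z₂)/(1 − r) = (2.9444 − 0.68230×4.6042)/0.31770 = -0.6200 → z₀ = 0.5379 m
V₃ = V₁ · ln(z₃/z₀)/ln(z₁/z₀) = 4.51 × 5.4798/3.5645 = 6.9335 m/s

6.93 m/s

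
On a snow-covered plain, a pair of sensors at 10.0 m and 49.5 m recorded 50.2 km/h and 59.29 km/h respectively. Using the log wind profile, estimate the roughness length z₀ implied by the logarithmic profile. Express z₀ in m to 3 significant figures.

z₀ ≈ 0.00146 m

Log law: V(z) ∝ ln(z/z₀). With r = V₁/V₂ = 50.2/59.29 = 0.84669,
r · ln(z₂/z₀) = ln(z₁/z₀) ⇒ ln z₀ = (ln z₁ − r·ln z₂)/(1 − r)
ln z₀ = (2.30259 − 0.84669×3.90197) / 0.15331 = -6.5301
z₀ = exp(-6.5301) = 0.001459 m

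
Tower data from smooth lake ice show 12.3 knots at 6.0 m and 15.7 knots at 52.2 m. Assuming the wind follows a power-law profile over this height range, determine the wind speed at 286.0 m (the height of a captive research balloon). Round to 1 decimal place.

First find α: α = ln(V₂/V₁)/ln(z₂/z₁) = ln(15.7/12.3)/ln(52.2/6.0) = 0.24406/2.16332 = 0.1128
Extrapolate from 52.2 m to 286.0 m: V₃ = 15.7 × (286.0/52.2)^0.1128 = 15.7 × 1.2115 = 19.0212 knots

19.0 knots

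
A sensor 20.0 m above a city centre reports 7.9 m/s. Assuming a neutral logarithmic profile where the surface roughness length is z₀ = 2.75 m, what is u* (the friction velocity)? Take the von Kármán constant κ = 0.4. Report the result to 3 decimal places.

Log law: V(z) = (u*/κ) · ln(z/z₀) ⇒ u* = κ · V / ln(z/z₀)
u* = 0.4 × 7.9 / ln(20.0/2.75) = 0.4 × 7.9 / 1.9841
   = 3.1600 / 1.9841 = 1.5926 m/s

u* ≈ 1.593 m/s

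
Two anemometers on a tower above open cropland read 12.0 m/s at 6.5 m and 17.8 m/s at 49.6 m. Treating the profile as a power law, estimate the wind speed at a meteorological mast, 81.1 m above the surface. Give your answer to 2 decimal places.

19.58 m/s

First find α: α = ln(V₂/V₁)/ln(z₂/z₁) = ln(17.8/12.0)/ln(49.6/6.5) = 0.39429/2.03219 = 0.1940
Extrapolate from 49.6 m to 81.1 m: V₃ = 17.8 × (81.1/49.6)^0.1940 = 17.8 × 1.1001 = 19.5818 m/s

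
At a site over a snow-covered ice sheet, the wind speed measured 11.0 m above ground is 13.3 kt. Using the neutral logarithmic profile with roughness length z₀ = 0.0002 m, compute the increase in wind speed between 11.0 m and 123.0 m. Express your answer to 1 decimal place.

Log law: V₂ = V₁ · ln(z₂/z₀)/ln(z₁/z₀) = 13.3 × 13.3294/10.9151 = 16.2418 kt
ΔV = 16.2418 − 13.3 = 2.9418 kt

2.9 kt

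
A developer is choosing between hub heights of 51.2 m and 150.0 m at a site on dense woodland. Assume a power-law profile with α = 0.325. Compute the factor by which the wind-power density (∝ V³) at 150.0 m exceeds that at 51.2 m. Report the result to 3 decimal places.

Speed ratio: V_B/V_A = (z_B/z_A)^α = (150.0/51.2)^0.325 = (2.9297)^0.325 = 1.41813
Power-density ratio: P_B/P_A = (V_B/V_A)³ = (1.41813)³ = 2.85201

2.852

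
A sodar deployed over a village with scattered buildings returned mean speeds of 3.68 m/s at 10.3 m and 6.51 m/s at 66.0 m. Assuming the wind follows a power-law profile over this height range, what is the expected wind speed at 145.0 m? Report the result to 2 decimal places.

8.29 m/s

First find α: α = ln(V₂/V₁)/ln(z₂/z₁) = ln(6.51/3.68)/ln(66.0/10.3) = 0.57043/1.85751 = 0.3071
Extrapolate from 66.0 m to 145.0 m: V₃ = 6.51 × (145.0/66.0)^0.3071 = 6.51 × 1.2734 = 8.2900 m/s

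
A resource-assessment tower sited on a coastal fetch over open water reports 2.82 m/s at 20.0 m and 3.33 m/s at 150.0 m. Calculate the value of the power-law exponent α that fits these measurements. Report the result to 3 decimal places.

Power law: V₂/V₁ = (z₂/z₁)^α ⇒ α = ln(V₂/V₁) / ln(z₂/z₁)
α = ln(3.33/2.82) / ln(150.0/20.0) = ln(1.1809) / ln(7.5000)
  = 0.16624 / 2.01490 = 0.08250

α ≈ 0.083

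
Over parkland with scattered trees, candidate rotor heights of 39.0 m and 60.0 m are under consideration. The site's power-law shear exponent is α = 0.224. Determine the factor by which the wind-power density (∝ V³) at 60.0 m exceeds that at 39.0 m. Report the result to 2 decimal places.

Speed ratio: V_B/V_A = (z_B/z_A)^α = (60.0/39.0)^0.224 = (1.5385)^0.224 = 1.10130
Power-density ratio: P_B/P_A = (V_B/V_A)³ = (1.10130)³ = 1.33574

1.34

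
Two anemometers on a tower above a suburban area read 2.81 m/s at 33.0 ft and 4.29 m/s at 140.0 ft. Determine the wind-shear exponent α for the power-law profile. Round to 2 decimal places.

α ≈ 0.29

Power law: V₂/V₁ = (z₂/z₁)^α ⇒ α = ln(V₂/V₁) / ln(z₂/z₁)
α = ln(4.29/2.81) / ln(140.0/33.0) = ln(1.5267) / ln(4.2424)
  = 0.42310 / 1.44513 = 0.29278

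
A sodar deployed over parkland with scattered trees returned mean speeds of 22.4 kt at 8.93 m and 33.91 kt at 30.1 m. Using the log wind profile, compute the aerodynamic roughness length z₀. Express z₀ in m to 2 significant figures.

z₀ ≈ 0.84 m

Log law: V(z) ∝ ln(z/z₀). With r = V₁/V₂ = 22.4/33.91 = 0.66057,
r · ln(z₂/z₀) = ln(z₁/z₀) ⇒ ln z₀ = (ln z₁ − r·ln z₂)/(1 − r)
ln z₀ = (2.18942 − 0.66057×3.40453) / 0.33943 = -0.1753
z₀ = exp(-0.1753) = 0.8392 m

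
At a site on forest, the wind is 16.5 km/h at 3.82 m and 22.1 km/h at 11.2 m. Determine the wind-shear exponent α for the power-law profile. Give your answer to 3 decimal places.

α ≈ 0.272

Power law: V₂/V₁ = (z₂/z₁)^α ⇒ α = ln(V₂/V₁) / ln(z₂/z₁)
α = ln(22.1/16.5) / ln(11.2/3.82) = ln(1.3394) / ln(2.9319)
  = 0.29222 / 1.07566 = 0.27166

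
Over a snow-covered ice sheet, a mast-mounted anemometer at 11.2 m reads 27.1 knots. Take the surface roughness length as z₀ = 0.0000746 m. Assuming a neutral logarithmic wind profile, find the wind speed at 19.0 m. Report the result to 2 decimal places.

Log law: V(z) ∝ ln(z/z₀), so V₂/V₁ = ln(z₂/z₀) / ln(z₁/z₀).
ln(19.0/0.0000746) = 12.4478, ln(11.2/0.0000746) = 11.9193
V₂ = 27.1 × 12.4478/11.9193 = 27.1 × 1.0443 = 28.3017 knots

28.30 knots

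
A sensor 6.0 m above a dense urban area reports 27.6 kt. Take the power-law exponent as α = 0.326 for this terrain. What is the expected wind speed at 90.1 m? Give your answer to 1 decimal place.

Power-law profile: V₂ = V₁ · (z₂/z₁)^α
V₂ = 27.6 × (90.1/6.0)^0.326 = 27.6 × (15.0167)^0.326
    = 27.6 × 2.4186 = 66.7532 kt

66.8 kt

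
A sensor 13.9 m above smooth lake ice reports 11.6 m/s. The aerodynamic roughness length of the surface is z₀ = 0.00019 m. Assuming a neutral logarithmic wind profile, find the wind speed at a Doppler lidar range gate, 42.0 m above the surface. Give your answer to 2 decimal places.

12.75 m/s

Log law: V(z) ∝ ln(z/z₀), so V₂/V₁ = ln(z₂/z₀) / ln(z₁/z₀).
ln(42.0/0.00019) = 12.3062, ln(13.9/0.00019) = 11.2004
V₂ = 11.6 × 12.3062/11.2004 = 11.6 × 1.0987 = 12.7452 m/s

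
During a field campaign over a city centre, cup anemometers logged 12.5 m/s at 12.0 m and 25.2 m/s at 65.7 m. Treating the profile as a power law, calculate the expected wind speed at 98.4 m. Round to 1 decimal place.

First find α: α = ln(V₂/V₁)/ln(z₂/z₁) = ln(25.2/12.5)/ln(65.7/12.0) = 0.70112/1.70019 = 0.4124
Extrapolate from 65.7 m to 98.4 m: V₃ = 25.2 × (98.4/65.7)^0.4124 = 25.2 × 1.1813 = 29.7676 m/s

29.8 m/s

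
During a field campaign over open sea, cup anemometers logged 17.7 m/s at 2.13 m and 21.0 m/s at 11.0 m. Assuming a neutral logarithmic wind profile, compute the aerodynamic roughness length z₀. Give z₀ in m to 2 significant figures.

z₀ ≈ 0.00032 m

Log law: V(z) ∝ ln(z/z₀). With r = V₁/V₂ = 17.7/21.0 = 0.84286,
r · ln(z₂/z₀) = ln(z₁/z₀) ⇒ ln z₀ = (ln z₁ − r·ln z₂)/(1 − r)
ln z₀ = (0.75612 − 0.84286×2.39790) / 0.15714 = -8.0498
z₀ = exp(-8.0498) = 0.0003192 m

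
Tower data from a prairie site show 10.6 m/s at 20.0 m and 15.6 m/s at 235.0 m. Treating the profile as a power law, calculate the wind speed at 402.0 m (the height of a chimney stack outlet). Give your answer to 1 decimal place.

First find α: α = ln(V₂/V₁)/ln(z₂/z₁) = ln(15.6/10.6)/ln(235.0/20.0) = 0.38642/2.46385 = 0.1568
Extrapolate from 235.0 m to 402.0 m: V₃ = 15.6 × (402.0/235.0)^0.1568 = 15.6 × 1.0878 = 16.9704 m/s

17.0 m/s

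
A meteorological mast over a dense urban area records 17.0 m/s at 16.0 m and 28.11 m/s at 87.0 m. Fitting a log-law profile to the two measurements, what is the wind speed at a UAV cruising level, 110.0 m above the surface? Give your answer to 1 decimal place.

Log law: V ∝ ln(z/z₀). From the pair, with r = V₁/V₂ = 0.60477,
ln z₀ = (ln z₁ − r·ln z₂)/(1 − r) = (2.7726 − 0.60477×4.4659)/0.39523 = 0.1816 → z₀ = 1.199 m
V₃ = V₁ · ln(z₃/z₀)/ln(z₁/z₀) = 17.0 × 4.5189/2.5910 = 29.6490 m/s

29.6 m/s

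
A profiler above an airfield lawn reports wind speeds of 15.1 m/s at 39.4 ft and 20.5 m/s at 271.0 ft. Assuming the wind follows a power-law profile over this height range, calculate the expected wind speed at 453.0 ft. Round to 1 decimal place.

22.2 m/s

First find α: α = ln(V₂/V₁)/ln(z₂/z₁) = ln(20.5/15.1)/ln(271.0/39.4) = 0.30573/1.92835 = 0.1585
Extrapolate from 271.0 ft to 453.0 ft: V₃ = 20.5 × (453.0/271.0)^0.1585 = 20.5 × 1.0849 = 22.2397 m/s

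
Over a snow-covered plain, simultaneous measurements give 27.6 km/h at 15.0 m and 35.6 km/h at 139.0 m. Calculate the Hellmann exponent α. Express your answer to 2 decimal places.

Power law: V₂/V₁ = (z₂/z₁)^α ⇒ α = ln(V₂/V₁) / ln(z₂/z₁)
α = ln(35.6/27.6) / ln(139.0/15.0) = ln(1.2899) / ln(9.2667)
  = 0.25453 / 2.22642 = 0.11432

α ≈ 0.11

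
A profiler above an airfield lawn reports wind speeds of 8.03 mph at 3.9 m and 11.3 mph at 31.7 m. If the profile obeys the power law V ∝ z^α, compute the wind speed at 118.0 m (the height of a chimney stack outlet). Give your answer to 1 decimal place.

First find α: α = ln(V₂/V₁)/ln(z₂/z₁) = ln(11.3/8.03)/ln(31.7/3.9) = 0.34162/2.09534 = 0.1630
Extrapolate from 31.7 m to 118.0 m: V₃ = 11.3 × (118.0/31.7)^0.1630 = 11.3 × 1.2390 = 14.0005 mph

14.0 mph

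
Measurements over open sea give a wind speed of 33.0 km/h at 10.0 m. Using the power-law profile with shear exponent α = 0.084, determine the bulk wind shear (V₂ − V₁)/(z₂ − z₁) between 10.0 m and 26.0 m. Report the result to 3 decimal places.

0.172 km/h/m

Power law: V₂ = V₁ · (z₂/z₁)^α = 33.0 × (2.6000)^0.084 = 35.7579 km/h
ΔV/Δz = (35.7579 − 33.0)/(26.0 − 10.0) = 2.7579/16.0000 = 0.17237 km/h/m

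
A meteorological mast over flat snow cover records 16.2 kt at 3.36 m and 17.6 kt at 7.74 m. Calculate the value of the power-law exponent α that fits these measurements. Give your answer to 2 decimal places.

α ≈ 0.10

Power law: V₂/V₁ = (z₂/z₁)^α ⇒ α = ln(V₂/V₁) / ln(z₂/z₁)
α = ln(17.6/16.2) / ln(7.74/3.36) = ln(1.0864) / ln(2.3036)
  = 0.08289 / 0.83446 = 0.09933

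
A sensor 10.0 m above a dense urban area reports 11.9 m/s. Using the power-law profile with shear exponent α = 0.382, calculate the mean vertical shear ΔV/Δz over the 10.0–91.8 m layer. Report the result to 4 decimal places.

Power law: V₂ = V₁ · (z₂/z₁)^α = 11.9 × (9.1800)^0.382 = 27.7557 m/s
ΔV/Δz = (27.7557 − 11.9)/(91.8 − 10.0) = 15.8557/81.8000 = 0.19384 m/s/m

0.1938 m/s/m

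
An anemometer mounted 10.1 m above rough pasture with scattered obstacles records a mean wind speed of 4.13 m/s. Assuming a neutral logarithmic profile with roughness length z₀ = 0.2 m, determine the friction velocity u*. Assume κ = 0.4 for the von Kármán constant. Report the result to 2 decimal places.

u* ≈ 0.42 m/s

Log law: V(z) = (u*/κ) · ln(z/z₀) ⇒ u* = κ · V / ln(z/z₀)
u* = 0.4 × 4.13 / ln(10.1/0.2) = 0.4 × 4.13 / 3.9220
   = 1.6520 / 3.9220 = 0.4212 m/s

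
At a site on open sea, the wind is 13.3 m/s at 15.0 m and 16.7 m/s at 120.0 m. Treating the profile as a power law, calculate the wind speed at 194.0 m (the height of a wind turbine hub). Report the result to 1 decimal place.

17.6 m/s

First find α: α = ln(V₂/V₁)/ln(z₂/z₁) = ln(16.7/13.3)/ln(120.0/15.0) = 0.22764/2.07944 = 0.1095
Extrapolate from 120.0 m to 194.0 m: V₃ = 16.7 × (194.0/120.0)^0.1095 = 16.7 × 1.0540 = 17.6017 m/s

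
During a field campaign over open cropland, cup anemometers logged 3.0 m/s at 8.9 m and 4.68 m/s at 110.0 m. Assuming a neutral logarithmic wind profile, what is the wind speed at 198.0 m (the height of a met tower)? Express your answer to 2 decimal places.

Log law: V ∝ ln(z/z₀). From the pair, with r = V₁/V₂ = 0.64103,
ln z₀ = (ln z₁ − r·ln z₂)/(1 − r) = (2.1861 − 0.64103×4.7005)/0.35897 = -2.3040 → z₀ = 0.09986 m
V₃ = V₁ · ln(z₃/z₀)/ln(z₁/z₀) = 3.0 × 7.5923/4.4901 = 5.0727 m/s

5.07 m/s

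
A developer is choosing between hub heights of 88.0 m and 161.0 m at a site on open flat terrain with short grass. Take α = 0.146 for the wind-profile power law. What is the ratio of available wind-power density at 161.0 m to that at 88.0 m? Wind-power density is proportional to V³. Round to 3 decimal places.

1.303

Speed ratio: V_B/V_A = (z_B/z_A)^α = (161.0/88.0)^0.146 = (1.8295)^0.146 = 1.09220
Power-density ratio: P_B/P_A = (V_B/V_A)³ = (1.09220)³ = 1.30289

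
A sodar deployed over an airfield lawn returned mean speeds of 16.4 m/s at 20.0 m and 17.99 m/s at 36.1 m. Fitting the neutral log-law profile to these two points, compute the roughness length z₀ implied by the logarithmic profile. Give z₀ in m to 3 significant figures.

Log law: V(z) ∝ ln(z/z₀). With r = V₁/V₂ = 16.4/17.99 = 0.91162,
r · ln(z₂/z₀) = ln(z₁/z₀) ⇒ ln z₀ = (ln z₁ − r·ln z₂)/(1 − r)
ln z₀ = (2.99573 − 0.91162×3.58629) / 0.08838 = -3.0956
z₀ = exp(-3.0956) = 0.04525 m

z₀ ≈ 0.0452 m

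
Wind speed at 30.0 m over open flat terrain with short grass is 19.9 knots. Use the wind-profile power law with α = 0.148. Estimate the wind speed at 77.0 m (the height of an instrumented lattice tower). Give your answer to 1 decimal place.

22.9 knots

Power-law profile: V₂ = V₁ · (z₂/z₁)^α
V₂ = 19.9 × (77.0/30.0)^0.148 = 19.9 × (2.5667)^0.148
    = 19.9 × 1.1497 = 22.8791 knots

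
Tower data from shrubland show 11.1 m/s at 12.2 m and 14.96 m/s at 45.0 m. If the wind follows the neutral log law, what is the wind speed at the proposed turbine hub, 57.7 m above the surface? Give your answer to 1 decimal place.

15.7 m/s

Log law: V ∝ ln(z/z₀). From the pair, with r = V₁/V₂ = 0.74198,
ln z₀ = (ln z₁ − r·ln z₂)/(1 − r) = (2.5014 − 0.74198×3.8067)/0.25802 = -1.2519 → z₀ = 0.2860 m
V₃ = V₁ · ln(z₃/z₀)/ln(z₁/z₀) = 11.1 × 5.3072/3.7534 = 15.6952 m/s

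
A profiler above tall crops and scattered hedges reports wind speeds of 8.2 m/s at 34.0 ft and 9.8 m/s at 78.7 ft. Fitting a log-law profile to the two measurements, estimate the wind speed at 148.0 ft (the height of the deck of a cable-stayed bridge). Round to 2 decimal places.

11.00 m/s

Log law: V ∝ ln(z/z₀). From the pair, with r = V₁/V₂ = 0.83673,
ln z₀ = (ln z₁ − r·ln z₂)/(1 − r) = (3.5264 − 0.83673×4.3656)/0.16327 = -0.7750 → z₀ = 0.4607 ft
V₃ = V₁ · ln(z₃/z₀)/ln(z₁/z₀) = 8.2 × 5.7722/4.3013 = 11.0040 m/s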